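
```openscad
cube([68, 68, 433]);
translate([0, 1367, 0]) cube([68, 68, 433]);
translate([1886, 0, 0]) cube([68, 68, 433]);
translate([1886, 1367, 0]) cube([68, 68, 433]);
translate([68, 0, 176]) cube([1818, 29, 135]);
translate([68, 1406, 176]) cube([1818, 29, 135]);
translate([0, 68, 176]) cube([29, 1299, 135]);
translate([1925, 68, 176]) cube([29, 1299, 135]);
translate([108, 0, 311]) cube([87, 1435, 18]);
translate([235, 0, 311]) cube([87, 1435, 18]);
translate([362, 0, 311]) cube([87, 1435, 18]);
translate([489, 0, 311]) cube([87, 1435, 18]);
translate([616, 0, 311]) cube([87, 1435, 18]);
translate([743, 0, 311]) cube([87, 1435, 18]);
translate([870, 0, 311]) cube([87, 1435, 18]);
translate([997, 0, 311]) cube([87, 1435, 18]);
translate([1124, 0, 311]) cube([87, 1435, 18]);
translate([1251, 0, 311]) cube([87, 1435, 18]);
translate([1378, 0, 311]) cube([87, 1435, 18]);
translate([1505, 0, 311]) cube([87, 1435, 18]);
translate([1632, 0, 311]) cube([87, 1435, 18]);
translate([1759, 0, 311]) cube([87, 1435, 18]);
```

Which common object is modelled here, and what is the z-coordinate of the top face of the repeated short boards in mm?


A bed frame. The slat-top height is 329 mm.

Four posts, four rails, and a row of slats — a bed frame. Slats sit on the rails at z = 176 + 135 = 311; with slat thickness 18, the top is 329 mm.


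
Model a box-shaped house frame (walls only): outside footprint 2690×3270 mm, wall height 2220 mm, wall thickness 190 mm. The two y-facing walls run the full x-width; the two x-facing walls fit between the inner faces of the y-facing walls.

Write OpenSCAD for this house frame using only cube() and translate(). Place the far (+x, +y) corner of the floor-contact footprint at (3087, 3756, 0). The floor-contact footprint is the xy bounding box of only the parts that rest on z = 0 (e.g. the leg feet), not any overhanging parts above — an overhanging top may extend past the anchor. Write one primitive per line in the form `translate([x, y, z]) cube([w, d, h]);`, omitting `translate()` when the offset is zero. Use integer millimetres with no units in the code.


translate([397, 486, 0]) cube([2690, 190, 2220]);
translate([397, 3566, 0]) cube([2690, 190, 2220]);
translate([397, 676, 0]) cube([190, 2890, 2220]);
translate([2897, 676, 0]) cube([190, 2890, 2220]);


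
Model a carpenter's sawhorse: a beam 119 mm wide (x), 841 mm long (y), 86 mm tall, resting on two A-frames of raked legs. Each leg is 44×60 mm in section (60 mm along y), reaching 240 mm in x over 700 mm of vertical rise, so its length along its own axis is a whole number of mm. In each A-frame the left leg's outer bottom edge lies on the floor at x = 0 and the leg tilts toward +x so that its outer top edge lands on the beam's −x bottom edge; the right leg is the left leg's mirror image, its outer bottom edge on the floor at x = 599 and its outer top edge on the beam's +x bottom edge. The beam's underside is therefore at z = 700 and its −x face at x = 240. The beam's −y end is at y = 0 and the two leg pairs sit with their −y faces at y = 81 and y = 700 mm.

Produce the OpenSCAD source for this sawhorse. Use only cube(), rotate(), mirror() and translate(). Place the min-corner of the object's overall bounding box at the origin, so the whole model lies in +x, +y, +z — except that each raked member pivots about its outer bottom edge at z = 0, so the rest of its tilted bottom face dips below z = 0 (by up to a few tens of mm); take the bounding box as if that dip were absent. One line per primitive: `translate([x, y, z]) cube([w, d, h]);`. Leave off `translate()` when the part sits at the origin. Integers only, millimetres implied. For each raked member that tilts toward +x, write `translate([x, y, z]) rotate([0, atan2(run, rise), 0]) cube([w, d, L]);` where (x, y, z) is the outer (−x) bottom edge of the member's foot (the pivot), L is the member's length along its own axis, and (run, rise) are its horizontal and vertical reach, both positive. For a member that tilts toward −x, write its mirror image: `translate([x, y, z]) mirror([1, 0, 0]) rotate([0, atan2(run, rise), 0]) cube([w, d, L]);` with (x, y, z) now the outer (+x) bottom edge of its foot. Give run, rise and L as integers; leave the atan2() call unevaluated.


translate([240, 0, 700]) cube([119, 841, 86]);
translate([0, 81, 0]) rotate([0, atan2(240, 700), 0]) cube([44, 60, 740]);
translate([599, 81, 0]) mirror([1, 0, 0]) rotate([0, atan2(240, 700), 0]) cube([44, 60, 740]);
translate([0, 700, 0]) rotate([0, atan2(240, 700), 0]) cube([44, 60, 740]);
translate([599, 700, 0]) mirror([1, 0, 0]) rotate([0, atan2(240, 700), 0]) cube([44, 60, 740]);


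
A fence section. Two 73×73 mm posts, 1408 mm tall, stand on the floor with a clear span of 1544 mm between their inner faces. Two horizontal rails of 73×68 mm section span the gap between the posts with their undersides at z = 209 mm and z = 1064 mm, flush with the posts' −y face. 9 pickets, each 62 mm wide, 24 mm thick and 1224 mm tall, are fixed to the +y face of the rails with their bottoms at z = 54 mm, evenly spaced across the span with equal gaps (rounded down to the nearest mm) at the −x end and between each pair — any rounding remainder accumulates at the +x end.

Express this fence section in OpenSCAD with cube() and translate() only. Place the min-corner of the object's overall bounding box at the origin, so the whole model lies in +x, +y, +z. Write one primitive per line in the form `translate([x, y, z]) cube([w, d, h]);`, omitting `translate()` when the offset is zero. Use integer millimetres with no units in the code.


cube([73, 73, 1408]);
translate([1617, 0, 0]) cube([73, 73, 1408]);
translate([73, 0, 209]) cube([1544, 73, 68]);
translate([73, 0, 1064]) cube([1544, 73, 68]);
translate([171, 73, 54]) cube([62, 24, 1224]);
translate([331, 73, 54]) cube([62, 24, 1224]);
translate([491, 73, 54]) cube([62, 24, 1224]);
translate([651, 73, 54]) cube([62, 24, 1224]);
translate([811, 73, 54]) cube([62, 24, 1224]);
translate([971, 73, 54]) cube([62, 24, 1224]);
translate([1131, 73, 54]) cube([62, 24, 1224]);
translate([1291, 73, 54]) cube([62, 24, 1224]);
translate([1451, 73, 54]) cube([62, 24, 1224]);


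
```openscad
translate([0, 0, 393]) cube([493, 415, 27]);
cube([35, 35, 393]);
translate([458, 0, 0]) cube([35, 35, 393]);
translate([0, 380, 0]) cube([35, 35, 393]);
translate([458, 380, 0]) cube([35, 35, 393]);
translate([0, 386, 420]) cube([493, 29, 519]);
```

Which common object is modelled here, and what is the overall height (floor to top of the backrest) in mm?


A chair. The overall height is 939 mm.

A slab on four corner posts with a tall panel at the back — a chair. The seat slab sits at z = 393 with thickness 27, and the 519 mm backrest starts at the seat top, so the overall height is 393 + 27 + 519 = 939 mm.


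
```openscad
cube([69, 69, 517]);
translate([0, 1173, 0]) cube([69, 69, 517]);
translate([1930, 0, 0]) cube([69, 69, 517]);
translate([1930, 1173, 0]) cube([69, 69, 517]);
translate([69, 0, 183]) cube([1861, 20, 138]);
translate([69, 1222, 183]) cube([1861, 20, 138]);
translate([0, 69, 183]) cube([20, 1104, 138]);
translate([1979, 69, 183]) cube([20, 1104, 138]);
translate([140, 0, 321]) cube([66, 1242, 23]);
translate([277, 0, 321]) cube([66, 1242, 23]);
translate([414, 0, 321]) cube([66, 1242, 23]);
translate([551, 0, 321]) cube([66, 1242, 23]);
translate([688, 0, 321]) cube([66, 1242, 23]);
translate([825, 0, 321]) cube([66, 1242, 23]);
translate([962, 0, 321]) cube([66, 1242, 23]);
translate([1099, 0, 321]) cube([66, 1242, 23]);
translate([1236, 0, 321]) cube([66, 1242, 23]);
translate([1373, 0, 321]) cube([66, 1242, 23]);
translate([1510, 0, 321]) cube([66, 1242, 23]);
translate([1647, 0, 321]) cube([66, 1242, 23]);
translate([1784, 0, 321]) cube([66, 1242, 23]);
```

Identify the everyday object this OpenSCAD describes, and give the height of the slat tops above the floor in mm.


A bed frame. The slat-top height is 344 mm.

Four posts, four rails, and a row of slats — a bed frame. Slats sit on the rails at z = 183 + 138 = 321; with slat thickness 23, the top is 344 mm.


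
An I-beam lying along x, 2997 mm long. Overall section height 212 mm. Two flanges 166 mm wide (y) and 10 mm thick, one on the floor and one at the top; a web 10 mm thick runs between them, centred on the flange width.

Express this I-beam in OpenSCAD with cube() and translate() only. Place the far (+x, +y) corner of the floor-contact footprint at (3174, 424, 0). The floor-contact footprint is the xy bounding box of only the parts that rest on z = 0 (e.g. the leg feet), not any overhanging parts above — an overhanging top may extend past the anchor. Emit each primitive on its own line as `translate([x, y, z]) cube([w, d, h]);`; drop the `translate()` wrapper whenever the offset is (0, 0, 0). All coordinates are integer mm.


translate([177, 258, 0]) cube([2997, 166, 10]);
translate([177, 336, 10]) cube([2997, 10, 192]);
translate([177, 258, 202]) cube([2997, 166, 10]);


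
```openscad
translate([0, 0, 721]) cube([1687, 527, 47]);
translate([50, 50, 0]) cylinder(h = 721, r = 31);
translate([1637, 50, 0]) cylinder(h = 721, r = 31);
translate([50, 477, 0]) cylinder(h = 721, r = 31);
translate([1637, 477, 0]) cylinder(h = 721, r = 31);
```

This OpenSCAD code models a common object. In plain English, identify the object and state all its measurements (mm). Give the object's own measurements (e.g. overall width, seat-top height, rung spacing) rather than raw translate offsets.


A rectangular dining table. The top is 1687×527×47 mm with its upper surface at z = 768 mm. It stands on four round legs of 62 mm diameter, each leg's bounding box inset 19 mm from the nearest pair of top edges, running from the floor to the underside of the top.


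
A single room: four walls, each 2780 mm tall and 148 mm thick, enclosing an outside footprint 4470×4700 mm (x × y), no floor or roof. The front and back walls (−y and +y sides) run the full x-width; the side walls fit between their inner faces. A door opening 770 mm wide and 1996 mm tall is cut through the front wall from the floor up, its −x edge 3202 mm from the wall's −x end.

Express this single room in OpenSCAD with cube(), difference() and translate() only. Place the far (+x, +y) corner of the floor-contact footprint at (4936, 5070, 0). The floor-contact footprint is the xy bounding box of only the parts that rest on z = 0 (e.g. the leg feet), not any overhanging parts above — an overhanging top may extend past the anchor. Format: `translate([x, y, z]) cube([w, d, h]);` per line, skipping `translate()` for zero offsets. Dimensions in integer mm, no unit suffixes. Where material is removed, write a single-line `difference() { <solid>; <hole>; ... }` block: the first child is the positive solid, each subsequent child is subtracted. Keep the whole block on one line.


difference() { translate([466, 370, 0]) cube([4470, 148, 2780]); translate([3668, 370, 0]) cube([770, 148, 1996]); }
translate([466, 4922, 0]) cube([4470, 148, 2780]);
translate([466, 518, 0]) cube([148, 4404, 2780]);
translate([4788, 518, 0]) cube([148, 4404, 2780]);


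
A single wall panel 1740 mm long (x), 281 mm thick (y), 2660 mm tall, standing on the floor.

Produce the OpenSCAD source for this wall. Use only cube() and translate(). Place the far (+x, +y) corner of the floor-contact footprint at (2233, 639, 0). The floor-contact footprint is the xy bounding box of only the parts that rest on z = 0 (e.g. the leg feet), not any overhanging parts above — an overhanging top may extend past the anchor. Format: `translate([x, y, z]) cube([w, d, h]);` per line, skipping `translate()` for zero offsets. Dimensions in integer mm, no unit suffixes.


translate([493, 358, 0]) cube([1740, 281, 2660]);


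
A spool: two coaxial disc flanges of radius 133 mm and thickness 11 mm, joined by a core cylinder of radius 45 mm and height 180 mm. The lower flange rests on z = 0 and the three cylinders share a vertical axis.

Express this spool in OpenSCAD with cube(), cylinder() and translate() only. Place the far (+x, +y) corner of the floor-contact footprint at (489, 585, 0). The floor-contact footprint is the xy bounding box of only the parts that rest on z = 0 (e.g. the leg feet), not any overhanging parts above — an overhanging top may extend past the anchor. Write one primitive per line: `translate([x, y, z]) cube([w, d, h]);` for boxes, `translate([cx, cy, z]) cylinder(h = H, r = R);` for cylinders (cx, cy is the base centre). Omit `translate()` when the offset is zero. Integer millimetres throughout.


translate([356, 452, 0]) cylinder(h = 11, r = 133);
translate([356, 452, 11]) cylinder(h = 180, r = 45);
translate([356, 452, 191]) cylinder(h = 11, r = 133);


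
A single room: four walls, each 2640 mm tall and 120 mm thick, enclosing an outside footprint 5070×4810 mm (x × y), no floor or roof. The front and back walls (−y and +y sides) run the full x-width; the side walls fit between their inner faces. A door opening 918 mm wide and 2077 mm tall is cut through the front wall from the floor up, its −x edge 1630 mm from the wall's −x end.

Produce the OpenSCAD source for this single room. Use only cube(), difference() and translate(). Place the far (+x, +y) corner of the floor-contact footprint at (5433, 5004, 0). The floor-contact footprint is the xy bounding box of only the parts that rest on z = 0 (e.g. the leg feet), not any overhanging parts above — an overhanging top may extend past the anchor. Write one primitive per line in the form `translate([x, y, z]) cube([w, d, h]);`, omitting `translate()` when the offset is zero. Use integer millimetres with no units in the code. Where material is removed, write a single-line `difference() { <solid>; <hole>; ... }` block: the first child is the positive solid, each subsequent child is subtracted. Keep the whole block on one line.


difference() { translate([363, 194, 0]) cube([5070, 120, 2640]); translate([1993, 194, 0]) cube([918, 120, 2077]); }
translate([363, 4884, 0]) cube([5070, 120, 2640]);
translate([363, 314, 0]) cube([120, 4570, 2640]);
translate([5313, 314, 0]) cube([120, 4570, 2640]);


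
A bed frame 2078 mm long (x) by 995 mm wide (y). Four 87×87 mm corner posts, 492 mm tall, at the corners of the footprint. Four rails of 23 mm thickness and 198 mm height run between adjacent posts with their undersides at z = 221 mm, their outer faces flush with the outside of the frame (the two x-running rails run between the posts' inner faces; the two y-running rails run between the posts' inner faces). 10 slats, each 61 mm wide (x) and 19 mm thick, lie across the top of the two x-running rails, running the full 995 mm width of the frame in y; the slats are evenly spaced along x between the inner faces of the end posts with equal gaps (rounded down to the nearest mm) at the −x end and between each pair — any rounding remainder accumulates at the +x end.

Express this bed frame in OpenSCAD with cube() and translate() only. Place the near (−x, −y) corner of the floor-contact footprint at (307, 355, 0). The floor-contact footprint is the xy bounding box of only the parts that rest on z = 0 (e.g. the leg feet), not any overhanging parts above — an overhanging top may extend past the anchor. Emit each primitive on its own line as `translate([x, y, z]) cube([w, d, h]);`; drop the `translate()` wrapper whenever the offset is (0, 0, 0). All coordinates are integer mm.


translate([307, 355, 0]) cube([87, 87, 492]);
translate([307, 1263, 0]) cube([87, 87, 492]);
translate([2298, 355, 0]) cube([87, 87, 492]);
translate([2298, 1263, 0]) cube([87, 87, 492]);
translate([394, 355, 221]) cube([1904, 23, 198]);
translate([394, 1327, 221]) cube([1904, 23, 198]);
translate([307, 442, 221]) cube([23, 821, 198]);
translate([2362, 442, 221]) cube([23, 821, 198]);
translate([511, 355, 419]) cube([61, 995, 19]);
translate([689, 355, 419]) cube([61, 995, 19]);
translate([867, 355, 419]) cube([61, 995, 19]);
translate([1045, 355, 419]) cube([61, 995, 19]);
translate([1223, 355, 419]) cube([61, 995, 19]);
translate([1401, 355, 419]) cube([61, 995, 19]);
translate([1579, 355, 419]) cube([61, 995, 19]);
translate([1757, 355, 419]) cube([61, 995, 19]);
translate([1935, 355, 419]) cube([61, 995, 19]);
translate([2113, 355, 419]) cube([61, 995, 19]);


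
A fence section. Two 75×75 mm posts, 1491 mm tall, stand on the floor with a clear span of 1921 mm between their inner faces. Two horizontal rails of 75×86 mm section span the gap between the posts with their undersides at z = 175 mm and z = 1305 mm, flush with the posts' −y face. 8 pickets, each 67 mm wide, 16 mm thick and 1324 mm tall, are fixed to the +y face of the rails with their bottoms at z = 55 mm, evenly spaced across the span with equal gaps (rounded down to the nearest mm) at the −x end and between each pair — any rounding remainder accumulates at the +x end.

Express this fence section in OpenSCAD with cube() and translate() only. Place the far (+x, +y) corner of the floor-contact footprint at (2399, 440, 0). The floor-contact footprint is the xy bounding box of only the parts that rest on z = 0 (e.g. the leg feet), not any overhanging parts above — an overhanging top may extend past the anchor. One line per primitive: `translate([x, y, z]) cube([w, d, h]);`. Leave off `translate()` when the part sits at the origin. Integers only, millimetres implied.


translate([328, 365, 0]) cube([75, 75, 1491]);
translate([2324, 365, 0]) cube([75, 75, 1491]);
translate([403, 365, 175]) cube([1921, 75, 86]);
translate([403, 365, 1305]) cube([1921, 75, 86]);
translate([556, 440, 55]) cube([67, 16, 1324]);
translate([776, 440, 55]) cube([67, 16, 1324]);
translate([996, 440, 55]) cube([67, 16, 1324]);
translate([1216, 440, 55]) cube([67, 16, 1324]);
translate([1436, 440, 55]) cube([67, 16, 1324]);
translate([1656, 440, 55]) cube([67, 16, 1324]);
translate([1876, 440, 55]) cube([67, 16, 1324]);
translate([2096, 440, 55]) cube([67, 16, 1324]);


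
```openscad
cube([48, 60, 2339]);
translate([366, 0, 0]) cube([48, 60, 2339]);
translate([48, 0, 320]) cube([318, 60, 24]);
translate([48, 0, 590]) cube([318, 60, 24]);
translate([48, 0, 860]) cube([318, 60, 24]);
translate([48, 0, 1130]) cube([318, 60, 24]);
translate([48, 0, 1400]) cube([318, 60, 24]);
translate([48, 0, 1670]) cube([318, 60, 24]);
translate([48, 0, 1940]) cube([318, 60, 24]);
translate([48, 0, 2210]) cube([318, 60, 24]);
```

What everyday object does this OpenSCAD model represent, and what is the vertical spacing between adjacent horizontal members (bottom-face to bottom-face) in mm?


A ladder. The rung spacing is 270 mm.

Two tall 48×60 posts with 8 short bars between them — a ladder. Adjacent rungs sit at z = 320 and z = 590, so the spacing is 590 − 320 = 270 mm.


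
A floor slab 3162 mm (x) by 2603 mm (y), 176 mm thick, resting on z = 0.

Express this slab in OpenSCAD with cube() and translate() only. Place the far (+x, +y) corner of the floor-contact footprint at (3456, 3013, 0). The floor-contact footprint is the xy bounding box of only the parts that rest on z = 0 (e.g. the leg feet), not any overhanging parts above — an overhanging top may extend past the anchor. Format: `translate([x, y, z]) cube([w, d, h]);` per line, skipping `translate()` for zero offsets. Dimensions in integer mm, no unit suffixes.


translate([294, 410, 0]) cube([3162, 2603, 176]);


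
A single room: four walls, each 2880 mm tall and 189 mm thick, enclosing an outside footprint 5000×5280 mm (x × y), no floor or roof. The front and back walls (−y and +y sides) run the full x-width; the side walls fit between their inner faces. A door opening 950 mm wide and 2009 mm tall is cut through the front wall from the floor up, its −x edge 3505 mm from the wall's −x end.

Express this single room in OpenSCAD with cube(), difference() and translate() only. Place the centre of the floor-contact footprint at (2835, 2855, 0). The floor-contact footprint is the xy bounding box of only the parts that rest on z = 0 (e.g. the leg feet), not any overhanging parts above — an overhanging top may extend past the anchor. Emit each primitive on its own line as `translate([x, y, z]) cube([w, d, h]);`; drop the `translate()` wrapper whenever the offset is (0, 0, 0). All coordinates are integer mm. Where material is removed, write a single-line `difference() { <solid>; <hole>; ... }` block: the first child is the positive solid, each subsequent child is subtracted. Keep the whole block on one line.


difference() { translate([335, 215, 0]) cube([5000, 189, 2880]); translate([3840, 215, 0]) cube([950, 189, 2009]); }
translate([335, 5306, 0]) cube([5000, 189, 2880]);
translate([335, 404, 0]) cube([189, 4902, 2880]);
translate([5146, 404, 0]) cube([189, 4902, 2880]);


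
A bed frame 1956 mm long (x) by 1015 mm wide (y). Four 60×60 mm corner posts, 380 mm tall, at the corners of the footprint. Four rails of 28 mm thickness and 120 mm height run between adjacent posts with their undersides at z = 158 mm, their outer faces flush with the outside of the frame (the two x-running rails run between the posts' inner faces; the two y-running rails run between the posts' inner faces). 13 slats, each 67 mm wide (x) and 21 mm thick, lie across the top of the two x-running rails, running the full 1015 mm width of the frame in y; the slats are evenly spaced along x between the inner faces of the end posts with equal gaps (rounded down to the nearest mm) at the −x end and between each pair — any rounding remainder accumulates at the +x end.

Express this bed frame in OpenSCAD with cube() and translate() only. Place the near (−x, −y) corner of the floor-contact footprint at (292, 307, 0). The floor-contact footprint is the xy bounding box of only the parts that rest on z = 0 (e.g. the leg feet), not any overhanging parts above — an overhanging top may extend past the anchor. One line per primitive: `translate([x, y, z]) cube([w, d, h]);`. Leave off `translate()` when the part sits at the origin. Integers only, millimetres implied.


// slat z = rail_z + rail_h = 158 + 120 = 278
// slat gap = ⌊(1836 − 13·67) / 14⌋ = 68
translate([292, 307, 0]) cube([60, 60, 380]);
translate([292, 1262, 0]) cube([60, 60, 380]);
translate([2188, 307, 0]) cube([60, 60, 380]);
translate([2188, 1262, 0]) cube([60, 60, 380]);
translate([352, 307, 158]) cube([1836, 28, 120]);
translate([352, 1294, 158]) cube([1836, 28, 120]);
translate([292, 367, 158]) cube([28, 895, 120]);
translate([2220, 367, 158]) cube([28, 895, 120]);
translate([420, 307, 278]) cube([67, 1015, 21]);
translate([555, 307, 278]) cube([67, 1015, 21]);
translate([690, 307, 278]) cube([67, 1015, 21]);
translate([825, 307, 278]) cube([67, 1015, 21]);
translate([960, 307, 278]) cube([67, 1015, 21]);
translate([1095, 307, 278]) cube([67, 1015, 21]);
translate([1230, 307, 278]) cube([67, 1015, 21]);
translate([1365, 307, 278]) cube([67, 1015, 21]);
translate([1500, 307, 278]) cube([67, 1015, 21]);
translate([1635, 307, 278]) cube([67, 1015, 21]);
translate([1770, 307, 278]) cube([67, 1015, 21]);
translate([1905, 307, 278]) cube([67, 1015, 21]);
translate([2040, 307, 278]) cube([67, 1015, 21]);


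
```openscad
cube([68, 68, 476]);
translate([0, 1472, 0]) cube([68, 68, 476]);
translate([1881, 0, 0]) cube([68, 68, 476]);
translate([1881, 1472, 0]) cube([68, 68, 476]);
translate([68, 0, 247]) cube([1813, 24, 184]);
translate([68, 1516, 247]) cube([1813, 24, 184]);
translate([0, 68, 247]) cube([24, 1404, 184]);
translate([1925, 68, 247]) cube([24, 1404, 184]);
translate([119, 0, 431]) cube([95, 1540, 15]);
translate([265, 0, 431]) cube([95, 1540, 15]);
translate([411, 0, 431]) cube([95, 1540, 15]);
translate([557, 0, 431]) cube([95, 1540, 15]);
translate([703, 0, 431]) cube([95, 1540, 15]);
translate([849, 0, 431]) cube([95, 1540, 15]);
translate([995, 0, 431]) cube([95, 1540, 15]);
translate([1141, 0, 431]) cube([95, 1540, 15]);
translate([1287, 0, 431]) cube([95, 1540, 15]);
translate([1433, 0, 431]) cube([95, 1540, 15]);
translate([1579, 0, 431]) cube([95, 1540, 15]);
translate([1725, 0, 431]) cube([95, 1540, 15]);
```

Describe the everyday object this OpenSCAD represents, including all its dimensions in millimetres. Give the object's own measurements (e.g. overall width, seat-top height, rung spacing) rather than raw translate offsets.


A bed frame 1949 mm long (x) by 1540 mm wide (y). Four 68×68 mm corner posts, 476 mm tall, at the corners of the footprint. Four rails of 24 mm thickness and 184 mm height run between adjacent posts with their undersides at z = 247 mm, their outer faces flush with the outside of the frame (the two x-running rails run between the posts' inner faces; the two y-running rails run between the posts' inner faces). 12 slats, each 95 mm wide (x) and 15 mm thick, lie across the top of the two x-running rails, running the full 1540 mm width of the frame in y; along x they sit between the end posts with a 51 mm gap after the −x posts and between neighbouring slats, leaving 61 mm before the +x posts.


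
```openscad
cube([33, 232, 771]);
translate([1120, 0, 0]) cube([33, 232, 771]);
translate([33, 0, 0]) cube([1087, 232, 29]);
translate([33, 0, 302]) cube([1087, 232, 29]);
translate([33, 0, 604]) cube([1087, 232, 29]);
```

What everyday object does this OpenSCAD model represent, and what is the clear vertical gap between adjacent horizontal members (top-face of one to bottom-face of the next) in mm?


A bookshelf. The clear shelf gap is 273 mm.

Two tall side panels with 3 horizontal boards between them — a bookshelf. The first two shelf undersides are at z = 0 and z = 302; with shelf thickness 29, the clear gap is 302 − 0 − 29 = 273 mm.


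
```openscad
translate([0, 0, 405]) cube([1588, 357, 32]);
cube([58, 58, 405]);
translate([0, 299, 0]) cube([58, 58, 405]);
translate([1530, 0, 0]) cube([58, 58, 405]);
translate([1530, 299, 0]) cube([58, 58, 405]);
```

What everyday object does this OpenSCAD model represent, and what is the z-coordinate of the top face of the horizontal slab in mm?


A bench. The seat-top height is 437 mm.

A long slab on four corner posts — a bench. The slab sits at z = 405 with thickness 32, so the top is 405 + 32 = 437 mm.


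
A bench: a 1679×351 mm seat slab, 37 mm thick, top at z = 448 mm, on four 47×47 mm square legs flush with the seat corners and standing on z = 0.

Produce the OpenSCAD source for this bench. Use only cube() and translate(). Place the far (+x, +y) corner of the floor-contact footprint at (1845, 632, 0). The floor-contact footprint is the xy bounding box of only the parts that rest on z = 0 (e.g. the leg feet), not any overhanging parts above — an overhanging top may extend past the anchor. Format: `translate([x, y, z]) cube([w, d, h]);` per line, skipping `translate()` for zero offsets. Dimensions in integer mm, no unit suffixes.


translate([166, 281, 411]) cube([1679, 351, 37]);
translate([166, 281, 0]) cube([47, 47, 411]);
translate([166, 585, 0]) cube([47, 47, 411]);
translate([1798, 281, 0]) cube([47, 47, 411]);
translate([1798, 585, 0]) cube([47, 47, 411]);


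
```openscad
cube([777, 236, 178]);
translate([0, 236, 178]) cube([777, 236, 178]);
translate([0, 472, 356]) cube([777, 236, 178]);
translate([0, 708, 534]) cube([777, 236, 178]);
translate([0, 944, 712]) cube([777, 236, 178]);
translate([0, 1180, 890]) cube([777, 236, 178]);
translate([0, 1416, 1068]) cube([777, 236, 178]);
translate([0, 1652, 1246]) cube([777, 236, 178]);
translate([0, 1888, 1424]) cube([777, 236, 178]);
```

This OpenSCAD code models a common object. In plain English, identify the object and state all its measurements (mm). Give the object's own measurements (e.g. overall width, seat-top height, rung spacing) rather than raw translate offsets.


A straight staircase of 9 solid steps. Each step is 777 mm wide (x), 236 mm deep (y, the going) and 178 mm tall (the rise). The first step rests on the floor; each subsequent step sits one going further in +y and one rise higher in +z, directly behind and above the previous step with no overlap.


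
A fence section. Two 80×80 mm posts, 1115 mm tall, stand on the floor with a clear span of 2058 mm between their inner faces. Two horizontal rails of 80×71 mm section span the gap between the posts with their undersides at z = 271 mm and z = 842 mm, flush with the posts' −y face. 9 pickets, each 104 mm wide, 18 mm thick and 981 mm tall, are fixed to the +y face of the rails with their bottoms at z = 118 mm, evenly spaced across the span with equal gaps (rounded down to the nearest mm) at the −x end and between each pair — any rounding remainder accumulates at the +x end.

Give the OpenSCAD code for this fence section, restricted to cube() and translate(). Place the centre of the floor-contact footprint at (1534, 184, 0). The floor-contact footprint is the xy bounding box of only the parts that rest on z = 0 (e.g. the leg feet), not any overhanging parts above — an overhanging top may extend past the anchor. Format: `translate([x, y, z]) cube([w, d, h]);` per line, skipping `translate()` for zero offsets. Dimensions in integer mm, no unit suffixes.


translate([425, 144, 0]) cube([80, 80, 1115]);
translate([2563, 144, 0]) cube([80, 80, 1115]);
translate([505, 144, 271]) cube([2058, 80, 71]);
translate([505, 144, 842]) cube([2058, 80, 71]);
translate([617, 224, 118]) cube([104, 18, 981]);
translate([833, 224, 118]) cube([104, 18, 981]);
translate([1049, 224, 118]) cube([104, 18, 981]);
translate([1265, 224, 118]) cube([104, 18, 981]);
translate([1481, 224, 118]) cube([104, 18, 981]);
translate([1697, 224, 118]) cube([104, 18, 981]);
translate([1913, 224, 118]) cube([104, 18, 981]);
translate([2129, 224, 118]) cube([104, 18, 981]);
translate([2345, 224, 118]) cube([104, 18, 981]);


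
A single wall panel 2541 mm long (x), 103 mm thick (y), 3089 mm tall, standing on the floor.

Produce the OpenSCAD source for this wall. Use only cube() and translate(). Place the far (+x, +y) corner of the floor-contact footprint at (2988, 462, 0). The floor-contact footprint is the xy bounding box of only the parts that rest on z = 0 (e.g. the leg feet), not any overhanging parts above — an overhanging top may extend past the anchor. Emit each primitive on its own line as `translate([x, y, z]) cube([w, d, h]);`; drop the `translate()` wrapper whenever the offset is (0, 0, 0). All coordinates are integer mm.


translate([447, 359, 0]) cube([2541, 103, 3089]);


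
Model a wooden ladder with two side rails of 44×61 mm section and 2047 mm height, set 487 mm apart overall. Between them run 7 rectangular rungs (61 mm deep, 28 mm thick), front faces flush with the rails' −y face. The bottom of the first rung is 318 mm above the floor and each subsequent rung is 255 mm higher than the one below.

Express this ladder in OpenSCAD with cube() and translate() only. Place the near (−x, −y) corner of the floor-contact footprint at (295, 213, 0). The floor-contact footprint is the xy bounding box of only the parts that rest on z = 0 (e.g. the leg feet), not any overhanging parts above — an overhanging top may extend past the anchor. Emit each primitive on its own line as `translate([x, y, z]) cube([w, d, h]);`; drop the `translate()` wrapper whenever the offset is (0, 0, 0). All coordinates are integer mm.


translate([295, 213, 0]) cube([44, 61, 2047]);
translate([738, 213, 0]) cube([44, 61, 2047]);
translate([339, 213, 318]) cube([399, 61, 28]);
translate([339, 213, 573]) cube([399, 61, 28]);
translate([339, 213, 828]) cube([399, 61, 28]);
translate([339, 213, 1083]) cube([399, 61, 28]);
translate([339, 213, 1338]) cube([399, 61, 28]);
translate([339, 213, 1593]) cube([399, 61, 28]);
translate([339, 213, 1848]) cube([399, 61, 28]);


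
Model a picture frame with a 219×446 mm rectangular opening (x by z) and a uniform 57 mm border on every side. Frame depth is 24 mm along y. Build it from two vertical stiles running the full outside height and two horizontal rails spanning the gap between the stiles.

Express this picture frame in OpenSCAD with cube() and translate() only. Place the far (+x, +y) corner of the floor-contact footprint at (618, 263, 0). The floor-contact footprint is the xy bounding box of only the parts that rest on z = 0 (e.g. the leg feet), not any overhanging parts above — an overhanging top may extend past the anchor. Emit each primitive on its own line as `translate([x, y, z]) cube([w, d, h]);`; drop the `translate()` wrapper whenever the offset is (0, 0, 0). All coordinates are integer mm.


translate([285, 239, 0]) cube([57, 24, 560]);
translate([561, 239, 0]) cube([57, 24, 560]);
translate([342, 239, 0]) cube([219, 24, 57]);
translate([342, 239, 503]) cube([219, 24, 57]);


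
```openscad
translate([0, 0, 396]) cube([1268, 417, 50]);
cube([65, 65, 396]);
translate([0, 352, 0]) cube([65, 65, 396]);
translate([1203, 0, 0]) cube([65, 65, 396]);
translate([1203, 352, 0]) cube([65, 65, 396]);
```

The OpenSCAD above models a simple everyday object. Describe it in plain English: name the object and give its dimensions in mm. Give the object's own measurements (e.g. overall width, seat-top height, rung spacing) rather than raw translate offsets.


A long wooden bench with a 1268 mm (x) × 417 mm (y) seat, 50 mm thick, its top surface 446 mm above the floor. Four 65 mm square legs at the seat corners, flush with the edges, run from z = 0 to the seat underside.


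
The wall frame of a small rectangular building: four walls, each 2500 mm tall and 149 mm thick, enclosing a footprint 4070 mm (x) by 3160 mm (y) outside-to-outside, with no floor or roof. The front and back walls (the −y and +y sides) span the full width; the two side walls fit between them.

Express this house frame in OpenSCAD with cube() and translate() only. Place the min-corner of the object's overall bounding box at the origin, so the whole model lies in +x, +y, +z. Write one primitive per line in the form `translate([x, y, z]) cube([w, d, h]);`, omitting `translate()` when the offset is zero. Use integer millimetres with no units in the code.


cube([4070, 149, 2500]);
translate([0, 3011, 0]) cube([4070, 149, 2500]);
translate([0, 149, 0]) cube([149, 2862, 2500]);
translate([3921, 149, 0]) cube([149, 2862, 2500]);


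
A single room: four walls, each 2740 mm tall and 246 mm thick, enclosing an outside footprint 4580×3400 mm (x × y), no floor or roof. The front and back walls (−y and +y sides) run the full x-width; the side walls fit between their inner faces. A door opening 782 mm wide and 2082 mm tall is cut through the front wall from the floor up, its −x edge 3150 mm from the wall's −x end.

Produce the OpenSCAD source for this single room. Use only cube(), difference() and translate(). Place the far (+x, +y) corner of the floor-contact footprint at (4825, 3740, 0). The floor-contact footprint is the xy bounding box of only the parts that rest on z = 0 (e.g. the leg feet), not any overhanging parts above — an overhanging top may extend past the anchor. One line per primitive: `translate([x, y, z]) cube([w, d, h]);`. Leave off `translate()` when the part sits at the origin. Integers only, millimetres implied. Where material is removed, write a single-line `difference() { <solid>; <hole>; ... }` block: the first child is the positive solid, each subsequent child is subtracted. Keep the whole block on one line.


difference() { translate([245, 340, 0]) cube([4580, 246, 2740]); translate([3395, 340, 0]) cube([782, 246, 2082]); }
translate([245, 3494, 0]) cube([4580, 246, 2740]);
translate([245, 586, 0]) cube([246, 2908, 2740]);
translate([4579, 586, 0]) cube([246, 2908, 2740]);


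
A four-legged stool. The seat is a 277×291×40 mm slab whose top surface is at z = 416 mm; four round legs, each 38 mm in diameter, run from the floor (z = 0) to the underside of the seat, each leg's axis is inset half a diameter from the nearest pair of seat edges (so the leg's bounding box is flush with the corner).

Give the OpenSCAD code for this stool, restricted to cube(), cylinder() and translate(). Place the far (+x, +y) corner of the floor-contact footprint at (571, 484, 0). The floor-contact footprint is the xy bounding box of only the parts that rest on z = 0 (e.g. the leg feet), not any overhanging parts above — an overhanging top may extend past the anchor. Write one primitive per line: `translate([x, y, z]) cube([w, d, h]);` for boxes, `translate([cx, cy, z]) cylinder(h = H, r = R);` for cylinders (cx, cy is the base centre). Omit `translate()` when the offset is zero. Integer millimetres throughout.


translate([294, 193, 376]) cube([277, 291, 40]);
translate([313, 212, 0]) cylinder(h = 376, r = 19);
translate([552, 212, 0]) cylinder(h = 376, r = 19);
translate([313, 465, 0]) cylinder(h = 376, r = 19);
translate([552, 465, 0]) cylinder(h = 376, r = 19);


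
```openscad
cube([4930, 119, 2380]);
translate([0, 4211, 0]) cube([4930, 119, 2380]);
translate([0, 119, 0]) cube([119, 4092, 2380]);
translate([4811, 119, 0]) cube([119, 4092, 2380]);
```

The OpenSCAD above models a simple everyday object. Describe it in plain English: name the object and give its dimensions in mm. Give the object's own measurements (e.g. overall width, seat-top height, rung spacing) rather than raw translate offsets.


The wall frame of a small rectangular building: four walls, each 2380 mm tall and 119 mm thick, enclosing a footprint 4930 mm (x) by 4330 mm (y) outside-to-outside, with no floor or roof. The front and back walls (the −y and +y sides) span the full width; the two side walls fit between them.


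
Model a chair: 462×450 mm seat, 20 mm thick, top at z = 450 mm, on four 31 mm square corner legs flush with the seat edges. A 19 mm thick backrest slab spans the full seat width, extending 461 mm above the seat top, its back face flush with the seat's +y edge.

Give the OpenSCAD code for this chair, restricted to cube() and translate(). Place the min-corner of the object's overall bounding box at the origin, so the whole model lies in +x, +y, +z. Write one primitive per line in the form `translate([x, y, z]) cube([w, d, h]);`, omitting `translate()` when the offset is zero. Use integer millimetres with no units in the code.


translate([0, 0, 430]) cube([462, 450, 20]);
cube([31, 31, 430]);
translate([431, 0, 0]) cube([31, 31, 430]);
translate([0, 419, 0]) cube([31, 31, 430]);
translate([431, 419, 0]) cube([31, 31, 430]);
translate([0, 431, 450]) cube([462, 19, 461]);


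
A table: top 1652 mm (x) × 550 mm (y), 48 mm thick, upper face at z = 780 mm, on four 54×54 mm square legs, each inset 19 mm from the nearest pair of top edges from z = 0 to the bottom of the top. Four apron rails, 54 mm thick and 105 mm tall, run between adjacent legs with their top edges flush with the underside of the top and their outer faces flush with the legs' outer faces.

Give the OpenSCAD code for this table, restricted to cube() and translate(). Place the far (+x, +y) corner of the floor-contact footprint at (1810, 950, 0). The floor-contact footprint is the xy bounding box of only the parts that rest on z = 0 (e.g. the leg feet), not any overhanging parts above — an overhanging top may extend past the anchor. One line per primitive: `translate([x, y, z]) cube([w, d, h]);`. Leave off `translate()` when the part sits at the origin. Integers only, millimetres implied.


// leg_h = 780 - 48 = 732
// apron z = 732 - 105 = 627
translate([177, 419, 732]) cube([1652, 550, 48]);
translate([196, 438, 0]) cube([54, 54, 732]);
translate([1756, 438, 0]) cube([54, 54, 732]);
translate([196, 896, 0]) cube([54, 54, 732]);
translate([1756, 896, 0]) cube([54, 54, 732]);
translate([250, 438, 627]) cube([1506, 54, 105]);
translate([250, 896, 627]) cube([1506, 54, 105]);
translate([196, 492, 627]) cube([54, 404, 105]);
translate([1756, 492, 627]) cube([54, 404, 105]);


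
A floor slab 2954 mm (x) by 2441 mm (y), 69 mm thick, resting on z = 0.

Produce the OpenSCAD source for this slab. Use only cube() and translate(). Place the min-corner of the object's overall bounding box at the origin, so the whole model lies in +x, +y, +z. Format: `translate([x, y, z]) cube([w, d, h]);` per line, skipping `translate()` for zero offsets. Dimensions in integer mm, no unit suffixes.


cube([2954, 2441, 69]);
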